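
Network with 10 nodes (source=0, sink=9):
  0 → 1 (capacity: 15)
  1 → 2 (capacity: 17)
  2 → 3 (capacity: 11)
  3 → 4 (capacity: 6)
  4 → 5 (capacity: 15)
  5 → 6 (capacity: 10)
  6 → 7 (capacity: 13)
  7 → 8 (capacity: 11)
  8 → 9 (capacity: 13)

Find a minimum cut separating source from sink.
Min cut value = 6, edges: (3,4)

Min cut value: 6
Partition: S = [0, 1, 2, 3], T = [4, 5, 6, 7, 8, 9]
Cut edges: (3,4)

By max-flow min-cut theorem, max flow = min cut = 6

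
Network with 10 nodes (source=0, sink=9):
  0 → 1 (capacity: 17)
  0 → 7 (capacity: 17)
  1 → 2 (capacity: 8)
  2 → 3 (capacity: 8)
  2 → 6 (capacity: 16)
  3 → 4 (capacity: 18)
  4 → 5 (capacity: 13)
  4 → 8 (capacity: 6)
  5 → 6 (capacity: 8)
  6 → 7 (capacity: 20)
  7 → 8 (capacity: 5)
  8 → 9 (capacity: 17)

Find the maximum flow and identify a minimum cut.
Max flow = 11, Min cut edges: (4,8), (7,8)

Maximum flow: 11
Minimum cut: (4,8), (7,8)
Partition: S = [0, 1, 2, 3, 4, 5, 6, 7], T = [8, 9]

Max-flow min-cut theorem verified: both equal 11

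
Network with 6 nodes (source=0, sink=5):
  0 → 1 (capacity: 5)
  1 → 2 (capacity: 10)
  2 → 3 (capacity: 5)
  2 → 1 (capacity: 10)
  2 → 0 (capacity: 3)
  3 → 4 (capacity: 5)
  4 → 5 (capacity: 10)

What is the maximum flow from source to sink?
Maximum flow = 5

Max flow: 5

Flow assignment:
  0 → 1: 5/5
  1 → 2: 5/10
  2 → 3: 5/5
  3 → 4: 5/5
  4 → 5: 5/10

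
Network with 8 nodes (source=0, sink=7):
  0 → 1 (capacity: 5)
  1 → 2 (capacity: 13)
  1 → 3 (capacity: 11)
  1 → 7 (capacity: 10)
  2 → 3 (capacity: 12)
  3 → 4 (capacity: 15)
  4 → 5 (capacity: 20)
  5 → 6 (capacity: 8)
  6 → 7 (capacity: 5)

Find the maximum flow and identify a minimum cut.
Max flow = 5, Min cut edges: (0,1)

Maximum flow: 5
Minimum cut: (0,1)
Partition: S = [0], T = [1, 2, 3, 4, 5, 6, 7]

Max-flow min-cut theorem verified: both equal 5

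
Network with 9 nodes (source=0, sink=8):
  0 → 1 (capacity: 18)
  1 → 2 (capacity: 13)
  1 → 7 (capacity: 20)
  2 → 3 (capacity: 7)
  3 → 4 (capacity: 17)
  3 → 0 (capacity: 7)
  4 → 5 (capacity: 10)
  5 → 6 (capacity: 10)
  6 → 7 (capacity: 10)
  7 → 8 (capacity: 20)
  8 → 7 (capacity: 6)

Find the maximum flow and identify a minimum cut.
Max flow = 18, Min cut edges: (0,1)

Maximum flow: 18
Minimum cut: (0,1)
Partition: S = [0], T = [1, 2, 3, 4, 5, 6, 7, 8]

Max-flow min-cut theorem verified: both equal 18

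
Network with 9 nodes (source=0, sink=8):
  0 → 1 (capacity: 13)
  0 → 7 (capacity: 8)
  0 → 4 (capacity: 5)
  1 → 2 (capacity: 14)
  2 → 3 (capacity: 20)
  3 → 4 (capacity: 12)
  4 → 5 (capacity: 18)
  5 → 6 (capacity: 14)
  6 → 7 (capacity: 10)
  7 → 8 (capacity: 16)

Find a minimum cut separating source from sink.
Min cut value = 16, edges: (7,8)

Min cut value: 16
Partition: S = [0, 1, 2, 3, 4, 5, 6, 7], T = [8]
Cut edges: (7,8)

By max-flow min-cut theorem, max flow = min cut = 16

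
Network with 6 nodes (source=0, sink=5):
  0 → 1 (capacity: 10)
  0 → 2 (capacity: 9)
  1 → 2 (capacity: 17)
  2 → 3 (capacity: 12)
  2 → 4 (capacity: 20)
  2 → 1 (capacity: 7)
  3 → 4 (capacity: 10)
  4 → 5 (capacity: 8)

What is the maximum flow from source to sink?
Maximum flow = 8

Max flow: 8

Flow assignment:
  0 → 1: 8/10
  1 → 2: 8/17
  2 → 4: 8/20
  4 → 5: 8/8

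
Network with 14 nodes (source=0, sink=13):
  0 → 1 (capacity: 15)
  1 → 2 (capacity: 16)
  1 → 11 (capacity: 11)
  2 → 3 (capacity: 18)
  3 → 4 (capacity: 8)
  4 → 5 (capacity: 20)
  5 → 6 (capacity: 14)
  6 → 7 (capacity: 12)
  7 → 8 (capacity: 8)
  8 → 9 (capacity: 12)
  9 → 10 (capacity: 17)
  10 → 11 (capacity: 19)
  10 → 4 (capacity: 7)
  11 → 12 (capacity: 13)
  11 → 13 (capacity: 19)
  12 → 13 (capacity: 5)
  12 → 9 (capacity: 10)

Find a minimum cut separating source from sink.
Min cut value = 15, edges: (0,1)

Min cut value: 15
Partition: S = [0], T = [1, 2, 3, 4, 5, 6, 7, 8, 9, 10, 11, 12, 13]
Cut edges: (0,1)

By max-flow min-cut theorem, max flow = min cut = 15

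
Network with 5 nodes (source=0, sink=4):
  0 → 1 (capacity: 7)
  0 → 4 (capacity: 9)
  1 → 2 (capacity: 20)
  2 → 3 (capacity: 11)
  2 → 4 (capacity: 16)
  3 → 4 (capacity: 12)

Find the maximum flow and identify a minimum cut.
Max flow = 16, Min cut edges: (0,1), (0,4)

Maximum flow: 16
Minimum cut: (0,1), (0,4)
Partition: S = [0], T = [1, 2, 3, 4]

Max-flow min-cut theorem verified: both equal 16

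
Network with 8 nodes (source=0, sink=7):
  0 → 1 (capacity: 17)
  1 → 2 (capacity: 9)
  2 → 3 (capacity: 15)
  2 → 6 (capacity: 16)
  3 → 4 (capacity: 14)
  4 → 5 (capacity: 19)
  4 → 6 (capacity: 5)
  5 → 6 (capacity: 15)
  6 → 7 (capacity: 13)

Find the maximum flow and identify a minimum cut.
Max flow = 9, Min cut edges: (1,2)

Maximum flow: 9
Minimum cut: (1,2)
Partition: S = [0, 1], T = [2, 3, 4, 5, 6, 7]

Max-flow min-cut theorem verified: both equal 9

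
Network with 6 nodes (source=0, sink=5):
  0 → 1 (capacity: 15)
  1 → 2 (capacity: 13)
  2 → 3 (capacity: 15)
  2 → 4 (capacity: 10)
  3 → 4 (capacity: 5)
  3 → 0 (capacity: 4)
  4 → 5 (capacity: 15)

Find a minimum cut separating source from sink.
Min cut value = 13, edges: (1,2)

Min cut value: 13
Partition: S = [0, 1], T = [2, 3, 4, 5]
Cut edges: (1,2)

By max-flow min-cut theorem, max flow = min cut = 13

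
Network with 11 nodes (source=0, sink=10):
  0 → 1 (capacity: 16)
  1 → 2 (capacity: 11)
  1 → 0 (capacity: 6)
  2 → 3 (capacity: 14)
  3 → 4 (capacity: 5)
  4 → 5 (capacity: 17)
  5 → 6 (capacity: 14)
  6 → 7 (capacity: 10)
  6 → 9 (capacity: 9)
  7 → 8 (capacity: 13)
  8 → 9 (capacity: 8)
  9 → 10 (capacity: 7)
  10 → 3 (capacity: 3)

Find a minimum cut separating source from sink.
Min cut value = 5, edges: (3,4)

Min cut value: 5
Partition: S = [0, 1, 2, 3], T = [4, 5, 6, 7, 8, 9, 10]
Cut edges: (3,4)

By max-flow min-cut theorem, max flow = min cut = 5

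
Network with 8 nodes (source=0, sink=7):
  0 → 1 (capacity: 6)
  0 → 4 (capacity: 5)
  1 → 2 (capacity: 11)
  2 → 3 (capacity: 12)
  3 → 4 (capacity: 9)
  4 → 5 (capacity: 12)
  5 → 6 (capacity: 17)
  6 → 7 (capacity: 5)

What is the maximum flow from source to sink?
Maximum flow = 5

Max flow: 5

Flow assignment:
  0 → 1: 5/6
  1 → 2: 5/11
  2 → 3: 5/12
  3 → 4: 5/9
  4 → 5: 5/12
  5 → 6: 5/17
  6 → 7: 5/5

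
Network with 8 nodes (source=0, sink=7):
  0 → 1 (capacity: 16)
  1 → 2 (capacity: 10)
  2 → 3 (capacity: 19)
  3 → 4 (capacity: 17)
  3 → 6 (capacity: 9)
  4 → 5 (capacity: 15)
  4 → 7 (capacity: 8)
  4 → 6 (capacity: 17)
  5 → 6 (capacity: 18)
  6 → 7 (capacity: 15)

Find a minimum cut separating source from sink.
Min cut value = 10, edges: (1,2)

Min cut value: 10
Partition: S = [0, 1], T = [2, 3, 4, 5, 6, 7]
Cut edges: (1,2)

By max-flow min-cut theorem, max flow = min cut = 10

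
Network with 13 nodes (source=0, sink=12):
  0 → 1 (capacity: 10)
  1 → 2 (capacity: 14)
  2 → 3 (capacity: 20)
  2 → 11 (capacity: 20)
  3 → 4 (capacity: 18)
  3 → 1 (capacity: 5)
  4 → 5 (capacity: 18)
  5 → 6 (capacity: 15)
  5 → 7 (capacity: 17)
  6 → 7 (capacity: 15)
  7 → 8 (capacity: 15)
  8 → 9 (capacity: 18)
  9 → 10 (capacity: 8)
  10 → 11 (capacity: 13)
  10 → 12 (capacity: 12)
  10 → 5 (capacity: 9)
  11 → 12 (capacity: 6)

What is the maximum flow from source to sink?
Maximum flow = 10

Max flow: 10

Flow assignment:
  0 → 1: 10/10
  1 → 2: 10/14
  2 → 3: 4/20
  2 → 11: 6/20
  3 → 4: 4/18
  4 → 5: 4/18
  5 → 7: 4/17
  7 → 8: 4/15
  8 → 9: 4/18
  9 → 10: 4/8
  10 → 12: 4/12
  11 → 12: 6/6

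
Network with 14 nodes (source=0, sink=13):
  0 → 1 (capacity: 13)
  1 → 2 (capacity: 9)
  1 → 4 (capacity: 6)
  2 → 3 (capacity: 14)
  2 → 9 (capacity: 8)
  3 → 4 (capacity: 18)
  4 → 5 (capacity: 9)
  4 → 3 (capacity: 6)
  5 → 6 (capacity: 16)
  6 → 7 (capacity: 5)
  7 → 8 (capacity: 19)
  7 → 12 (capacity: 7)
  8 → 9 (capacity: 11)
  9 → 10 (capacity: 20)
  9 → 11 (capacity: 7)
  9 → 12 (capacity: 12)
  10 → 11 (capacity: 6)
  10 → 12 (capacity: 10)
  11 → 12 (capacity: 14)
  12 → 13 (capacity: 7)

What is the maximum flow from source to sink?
Maximum flow = 7

Max flow: 7

Flow assignment:
  0 → 1: 7/13
  1 → 2: 2/9
  1 → 4: 5/6
  2 → 9: 2/8
  4 → 5: 5/9
  5 → 6: 5/16
  6 → 7: 5/5
  7 → 12: 5/7
  9 → 12: 2/12
  12 → 13: 7/7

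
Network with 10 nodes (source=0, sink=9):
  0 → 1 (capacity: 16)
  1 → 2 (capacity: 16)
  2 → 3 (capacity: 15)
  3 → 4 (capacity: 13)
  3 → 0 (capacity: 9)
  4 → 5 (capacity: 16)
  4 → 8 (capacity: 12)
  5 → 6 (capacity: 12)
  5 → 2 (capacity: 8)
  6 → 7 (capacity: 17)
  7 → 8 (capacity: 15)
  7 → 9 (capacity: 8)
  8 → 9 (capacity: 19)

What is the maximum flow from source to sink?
Maximum flow = 13

Max flow: 13

Flow assignment:
  0 → 1: 15/16
  1 → 2: 15/16
  2 → 3: 15/15
  3 → 4: 13/13
  3 → 0: 2/9
  4 → 5: 1/16
  4 → 8: 12/12
  5 → 6: 1/12
  6 → 7: 1/17
  7 → 9: 1/8
  8 → 9: 12/19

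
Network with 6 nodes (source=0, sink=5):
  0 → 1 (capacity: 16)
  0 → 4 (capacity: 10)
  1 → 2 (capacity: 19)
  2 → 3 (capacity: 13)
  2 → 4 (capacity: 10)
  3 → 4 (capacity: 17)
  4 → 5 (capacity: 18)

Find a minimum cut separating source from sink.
Min cut value = 18, edges: (4,5)

Min cut value: 18
Partition: S = [0, 1, 2, 3, 4], T = [5]
Cut edges: (4,5)

By max-flow min-cut theorem, max flow = min cut = 18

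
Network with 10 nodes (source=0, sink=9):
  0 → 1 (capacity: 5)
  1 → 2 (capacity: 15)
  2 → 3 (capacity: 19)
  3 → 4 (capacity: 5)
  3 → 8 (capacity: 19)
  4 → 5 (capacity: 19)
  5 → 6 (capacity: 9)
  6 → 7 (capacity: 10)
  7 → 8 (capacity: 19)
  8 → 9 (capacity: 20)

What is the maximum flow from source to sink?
Maximum flow = 5

Max flow: 5

Flow assignment:
  0 → 1: 5/5
  1 → 2: 5/15
  2 → 3: 5/19
  3 → 8: 5/19
  8 → 9: 5/20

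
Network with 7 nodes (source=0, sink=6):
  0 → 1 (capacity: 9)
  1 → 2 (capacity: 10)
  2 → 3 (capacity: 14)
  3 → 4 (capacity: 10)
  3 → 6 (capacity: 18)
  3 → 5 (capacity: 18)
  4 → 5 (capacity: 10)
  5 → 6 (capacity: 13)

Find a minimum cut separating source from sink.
Min cut value = 9, edges: (0,1)

Min cut value: 9
Partition: S = [0], T = [1, 2, 3, 4, 5, 6]
Cut edges: (0,1)

By max-flow min-cut theorem, max flow = min cut = 9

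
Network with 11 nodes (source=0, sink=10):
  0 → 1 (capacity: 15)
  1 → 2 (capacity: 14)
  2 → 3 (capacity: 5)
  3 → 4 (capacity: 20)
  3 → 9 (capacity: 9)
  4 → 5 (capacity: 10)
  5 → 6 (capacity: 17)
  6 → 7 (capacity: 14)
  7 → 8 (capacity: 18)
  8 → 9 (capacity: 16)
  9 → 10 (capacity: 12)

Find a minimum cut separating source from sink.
Min cut value = 5, edges: (2,3)

Min cut value: 5
Partition: S = [0, 1, 2], T = [3, 4, 5, 6, 7, 8, 9, 10]
Cut edges: (2,3)

By max-flow min-cut theorem, max flow = min cut = 5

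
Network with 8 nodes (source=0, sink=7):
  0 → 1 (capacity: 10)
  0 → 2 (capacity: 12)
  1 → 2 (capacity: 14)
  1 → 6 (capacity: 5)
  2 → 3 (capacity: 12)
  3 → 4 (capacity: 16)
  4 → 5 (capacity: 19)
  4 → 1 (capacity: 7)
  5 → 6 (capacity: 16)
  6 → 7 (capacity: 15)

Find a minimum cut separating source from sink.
Min cut value = 15, edges: (6,7)

Min cut value: 15
Partition: S = [0, 1, 2, 3, 4, 5, 6], T = [7]
Cut edges: (6,7)

By max-flow min-cut theorem, max flow = min cut = 15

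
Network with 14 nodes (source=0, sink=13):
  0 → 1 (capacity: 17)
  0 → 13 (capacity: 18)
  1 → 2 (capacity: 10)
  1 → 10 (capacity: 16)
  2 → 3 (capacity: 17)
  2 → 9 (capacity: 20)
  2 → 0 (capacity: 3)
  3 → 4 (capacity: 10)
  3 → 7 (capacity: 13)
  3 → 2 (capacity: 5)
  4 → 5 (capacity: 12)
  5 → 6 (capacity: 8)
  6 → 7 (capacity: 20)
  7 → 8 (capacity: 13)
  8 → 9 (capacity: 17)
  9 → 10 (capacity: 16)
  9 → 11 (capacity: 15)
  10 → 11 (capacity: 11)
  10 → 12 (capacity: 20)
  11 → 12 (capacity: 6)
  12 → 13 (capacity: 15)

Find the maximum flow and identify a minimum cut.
Max flow = 33, Min cut edges: (0,13), (12,13)

Maximum flow: 33
Minimum cut: (0,13), (12,13)
Partition: S = [0, 1, 2, 3, 4, 5, 6, 7, 8, 9, 10, 11, 12], T = [13]

Max-flow min-cut theorem verified: both equal 33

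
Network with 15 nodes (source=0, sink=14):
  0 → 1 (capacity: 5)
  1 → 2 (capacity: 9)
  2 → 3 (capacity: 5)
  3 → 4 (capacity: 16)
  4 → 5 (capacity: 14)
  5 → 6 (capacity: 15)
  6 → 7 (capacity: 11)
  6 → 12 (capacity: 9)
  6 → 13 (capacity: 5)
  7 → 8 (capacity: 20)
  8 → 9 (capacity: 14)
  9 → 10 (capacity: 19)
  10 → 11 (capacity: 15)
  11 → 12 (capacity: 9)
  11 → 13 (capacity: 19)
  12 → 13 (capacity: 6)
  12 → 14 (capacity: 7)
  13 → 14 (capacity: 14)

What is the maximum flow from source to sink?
Maximum flow = 5

Max flow: 5

Flow assignment:
  0 → 1: 5/5
  1 → 2: 5/9
  2 → 3: 5/5
  3 → 4: 5/16
  4 → 5: 5/14
  5 → 6: 5/15
  6 → 12: 5/9
  12 → 14: 5/7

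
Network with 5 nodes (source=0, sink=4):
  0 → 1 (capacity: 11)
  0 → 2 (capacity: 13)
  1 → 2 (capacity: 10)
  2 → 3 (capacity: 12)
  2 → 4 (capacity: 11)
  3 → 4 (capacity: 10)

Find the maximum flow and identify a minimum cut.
Max flow = 21, Min cut edges: (2,4), (3,4)

Maximum flow: 21
Minimum cut: (2,4), (3,4)
Partition: S = [0, 1, 2, 3], T = [4]

Max-flow min-cut theorem verified: both equal 21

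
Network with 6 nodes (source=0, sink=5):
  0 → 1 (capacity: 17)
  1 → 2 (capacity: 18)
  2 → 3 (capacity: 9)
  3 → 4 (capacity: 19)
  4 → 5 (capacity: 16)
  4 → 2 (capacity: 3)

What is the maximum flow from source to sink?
Maximum flow = 9

Max flow: 9

Flow assignment:
  0 → 1: 9/17
  1 → 2: 9/18
  2 → 3: 9/9
  3 → 4: 9/19
  4 → 5: 9/16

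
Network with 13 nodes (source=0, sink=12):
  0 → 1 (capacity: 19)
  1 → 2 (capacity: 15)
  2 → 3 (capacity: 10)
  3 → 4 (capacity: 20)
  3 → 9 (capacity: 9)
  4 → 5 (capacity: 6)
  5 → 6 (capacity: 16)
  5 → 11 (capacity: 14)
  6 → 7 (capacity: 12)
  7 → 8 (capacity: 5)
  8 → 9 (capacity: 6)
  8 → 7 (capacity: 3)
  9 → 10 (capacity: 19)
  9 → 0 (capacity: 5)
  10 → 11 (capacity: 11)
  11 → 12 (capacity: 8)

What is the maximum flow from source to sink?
Maximum flow = 8

Max flow: 8

Flow assignment:
  0 → 1: 10/19
  1 → 2: 10/15
  2 → 3: 10/10
  3 → 4: 6/20
  3 → 9: 4/9
  4 → 5: 6/6
  5 → 11: 6/14
  9 → 10: 2/19
  9 → 0: 2/5
  10 → 11: 2/11
  11 → 12: 8/8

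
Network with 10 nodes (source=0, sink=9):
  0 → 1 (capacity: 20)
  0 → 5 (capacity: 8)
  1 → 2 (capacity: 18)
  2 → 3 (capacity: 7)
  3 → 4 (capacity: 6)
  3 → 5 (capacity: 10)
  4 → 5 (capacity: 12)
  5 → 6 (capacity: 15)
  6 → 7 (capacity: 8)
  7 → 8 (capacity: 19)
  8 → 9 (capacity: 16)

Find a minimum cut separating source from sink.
Min cut value = 8, edges: (6,7)

Min cut value: 8
Partition: S = [0, 1, 2, 3, 4, 5, 6], T = [7, 8, 9]
Cut edges: (6,7)

By max-flow min-cut theorem, max flow = min cut = 8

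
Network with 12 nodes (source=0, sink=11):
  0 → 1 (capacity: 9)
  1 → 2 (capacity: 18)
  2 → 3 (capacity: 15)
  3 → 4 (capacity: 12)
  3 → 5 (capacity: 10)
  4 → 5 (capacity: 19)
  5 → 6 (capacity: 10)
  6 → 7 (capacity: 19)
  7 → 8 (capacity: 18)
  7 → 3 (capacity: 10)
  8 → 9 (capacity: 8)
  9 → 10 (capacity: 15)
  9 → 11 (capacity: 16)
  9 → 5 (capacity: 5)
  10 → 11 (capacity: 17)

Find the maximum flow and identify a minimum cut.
Max flow = 8, Min cut edges: (8,9)

Maximum flow: 8
Minimum cut: (8,9)
Partition: S = [0, 1, 2, 3, 4, 5, 6, 7, 8], T = [9, 10, 11]

Max-flow min-cut theorem verified: both equal 8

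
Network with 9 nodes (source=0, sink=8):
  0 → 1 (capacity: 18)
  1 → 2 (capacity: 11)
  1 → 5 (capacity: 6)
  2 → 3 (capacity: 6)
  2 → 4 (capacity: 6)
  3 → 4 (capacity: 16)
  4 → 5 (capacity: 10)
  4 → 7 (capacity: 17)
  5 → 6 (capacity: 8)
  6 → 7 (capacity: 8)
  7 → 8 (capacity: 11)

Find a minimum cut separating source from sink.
Min cut value = 11, edges: (7,8)

Min cut value: 11
Partition: S = [0, 1, 2, 3, 4, 5, 6, 7], T = [8]
Cut edges: (7,8)

By max-flow min-cut theorem, max flow = min cut = 11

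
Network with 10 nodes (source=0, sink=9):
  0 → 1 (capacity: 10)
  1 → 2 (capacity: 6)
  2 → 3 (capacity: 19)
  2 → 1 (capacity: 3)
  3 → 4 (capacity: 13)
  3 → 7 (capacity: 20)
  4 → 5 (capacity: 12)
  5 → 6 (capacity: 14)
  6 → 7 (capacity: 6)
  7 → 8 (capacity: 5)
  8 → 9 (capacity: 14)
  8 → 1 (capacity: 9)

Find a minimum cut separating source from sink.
Min cut value = 5, edges: (7,8)

Min cut value: 5
Partition: S = [0, 1, 2, 3, 4, 5, 6, 7], T = [8, 9]
Cut edges: (7,8)

By max-flow min-cut theorem, max flow = min cut = 5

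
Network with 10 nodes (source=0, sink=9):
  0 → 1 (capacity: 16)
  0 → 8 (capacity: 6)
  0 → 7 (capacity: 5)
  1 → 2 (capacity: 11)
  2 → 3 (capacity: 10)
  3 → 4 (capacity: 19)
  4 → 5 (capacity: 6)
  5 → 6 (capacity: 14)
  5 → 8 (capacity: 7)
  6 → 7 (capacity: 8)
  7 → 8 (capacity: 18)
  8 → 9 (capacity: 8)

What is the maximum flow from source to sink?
Maximum flow = 8

Max flow: 8

Flow assignment:
  0 → 1: 6/16
  0 → 7: 2/5
  1 → 2: 6/11
  2 → 3: 6/10
  3 → 4: 6/19
  4 → 5: 6/6
  5 → 8: 6/7
  7 → 8: 2/18
  8 → 9: 8/8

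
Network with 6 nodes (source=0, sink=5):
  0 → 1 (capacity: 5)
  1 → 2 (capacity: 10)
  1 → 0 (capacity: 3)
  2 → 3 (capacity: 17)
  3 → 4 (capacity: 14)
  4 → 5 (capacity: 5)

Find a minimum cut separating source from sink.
Min cut value = 5, edges: (4,5)

Min cut value: 5
Partition: S = [0, 1, 2, 3, 4], T = [5]
Cut edges: (4,5)

By max-flow min-cut theorem, max flow = min cut = 5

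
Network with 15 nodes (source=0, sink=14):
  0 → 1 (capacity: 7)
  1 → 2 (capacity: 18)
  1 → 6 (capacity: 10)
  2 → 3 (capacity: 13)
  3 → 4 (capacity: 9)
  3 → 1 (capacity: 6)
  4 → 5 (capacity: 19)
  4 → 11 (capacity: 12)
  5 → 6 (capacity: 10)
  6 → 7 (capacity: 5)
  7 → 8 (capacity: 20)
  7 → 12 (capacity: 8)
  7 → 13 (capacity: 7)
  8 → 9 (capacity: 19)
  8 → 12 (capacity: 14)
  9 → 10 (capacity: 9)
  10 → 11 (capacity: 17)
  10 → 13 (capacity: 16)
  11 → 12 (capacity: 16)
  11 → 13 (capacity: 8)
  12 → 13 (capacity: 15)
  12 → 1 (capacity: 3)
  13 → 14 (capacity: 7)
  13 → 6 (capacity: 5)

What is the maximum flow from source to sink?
Maximum flow = 7

Max flow: 7

Flow assignment:
  0 → 1: 7/7
  1 → 2: 2/18
  1 → 6: 5/10
  2 → 3: 2/13
  3 → 4: 2/9
  4 → 11: 2/12
  6 → 7: 5/5
  7 → 13: 5/7
  11 → 13: 2/8
  13 → 14: 7/7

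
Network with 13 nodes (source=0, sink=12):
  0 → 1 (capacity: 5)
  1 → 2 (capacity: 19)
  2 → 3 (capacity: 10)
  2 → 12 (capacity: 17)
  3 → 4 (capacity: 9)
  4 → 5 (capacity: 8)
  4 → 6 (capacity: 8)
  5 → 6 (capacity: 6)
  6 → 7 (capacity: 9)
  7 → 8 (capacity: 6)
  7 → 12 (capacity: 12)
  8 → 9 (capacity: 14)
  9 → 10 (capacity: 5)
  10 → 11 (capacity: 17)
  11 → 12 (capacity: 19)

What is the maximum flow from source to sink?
Maximum flow = 5

Max flow: 5

Flow assignment:
  0 → 1: 5/5
  1 → 2: 5/19
  2 → 12: 5/17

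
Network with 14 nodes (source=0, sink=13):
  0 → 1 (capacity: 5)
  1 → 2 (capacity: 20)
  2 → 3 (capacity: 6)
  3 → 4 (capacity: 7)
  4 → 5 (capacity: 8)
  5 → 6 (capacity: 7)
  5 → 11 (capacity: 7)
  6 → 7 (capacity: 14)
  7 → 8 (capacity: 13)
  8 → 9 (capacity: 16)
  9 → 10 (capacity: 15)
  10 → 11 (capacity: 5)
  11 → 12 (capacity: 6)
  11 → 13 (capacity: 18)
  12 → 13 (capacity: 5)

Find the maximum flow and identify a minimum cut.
Max flow = 5, Min cut edges: (0,1)

Maximum flow: 5
Minimum cut: (0,1)
Partition: S = [0], T = [1, 2, 3, 4, 5, 6, 7, 8, 9, 10, 11, 12, 13]

Max-flow min-cut theorem verified: both equal 5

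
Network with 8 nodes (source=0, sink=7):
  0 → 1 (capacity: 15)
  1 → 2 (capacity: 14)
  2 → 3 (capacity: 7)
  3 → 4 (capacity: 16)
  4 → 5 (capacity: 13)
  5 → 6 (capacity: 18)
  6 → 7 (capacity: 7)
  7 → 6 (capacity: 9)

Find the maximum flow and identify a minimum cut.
Max flow = 7, Min cut edges: (6,7)

Maximum flow: 7
Minimum cut: (6,7)
Partition: S = [0, 1, 2, 3, 4, 5, 6], T = [7]

Max-flow min-cut theorem verified: both equal 7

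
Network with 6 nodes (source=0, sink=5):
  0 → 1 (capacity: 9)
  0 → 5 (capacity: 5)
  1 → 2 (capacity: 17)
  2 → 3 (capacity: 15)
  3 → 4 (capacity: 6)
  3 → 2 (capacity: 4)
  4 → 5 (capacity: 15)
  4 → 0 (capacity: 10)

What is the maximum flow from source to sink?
Maximum flow = 11

Max flow: 11

Flow assignment:
  0 → 1: 6/9
  0 → 5: 5/5
  1 → 2: 6/17
  2 → 3: 6/15
  3 → 4: 6/6
  4 → 5: 6/15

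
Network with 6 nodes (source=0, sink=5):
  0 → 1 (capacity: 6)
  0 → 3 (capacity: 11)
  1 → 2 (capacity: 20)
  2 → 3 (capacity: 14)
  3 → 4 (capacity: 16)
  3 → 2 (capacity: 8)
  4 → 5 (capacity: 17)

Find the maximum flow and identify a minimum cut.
Max flow = 16, Min cut edges: (3,4)

Maximum flow: 16
Minimum cut: (3,4)
Partition: S = [0, 1, 2, 3], T = [4, 5]

Max-flow min-cut theorem verified: both equal 16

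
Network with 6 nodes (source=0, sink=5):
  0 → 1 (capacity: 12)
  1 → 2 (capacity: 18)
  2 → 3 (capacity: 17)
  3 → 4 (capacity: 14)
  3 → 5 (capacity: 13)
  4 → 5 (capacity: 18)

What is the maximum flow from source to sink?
Maximum flow = 12

Max flow: 12

Flow assignment:
  0 → 1: 12/12
  1 → 2: 12/18
  2 → 3: 12/17
  3 → 5: 12/13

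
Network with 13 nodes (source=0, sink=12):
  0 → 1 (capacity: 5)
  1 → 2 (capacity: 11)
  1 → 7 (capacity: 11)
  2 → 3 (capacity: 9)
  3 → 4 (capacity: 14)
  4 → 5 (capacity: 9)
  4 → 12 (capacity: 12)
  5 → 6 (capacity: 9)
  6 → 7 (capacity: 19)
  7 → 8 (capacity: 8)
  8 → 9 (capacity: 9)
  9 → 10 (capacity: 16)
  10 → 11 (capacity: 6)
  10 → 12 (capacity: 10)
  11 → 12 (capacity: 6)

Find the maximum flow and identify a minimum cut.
Max flow = 5, Min cut edges: (0,1)

Maximum flow: 5
Minimum cut: (0,1)
Partition: S = [0], T = [1, 2, 3, 4, 5, 6, 7, 8, 9, 10, 11, 12]

Max-flow min-cut theorem verified: both equal 5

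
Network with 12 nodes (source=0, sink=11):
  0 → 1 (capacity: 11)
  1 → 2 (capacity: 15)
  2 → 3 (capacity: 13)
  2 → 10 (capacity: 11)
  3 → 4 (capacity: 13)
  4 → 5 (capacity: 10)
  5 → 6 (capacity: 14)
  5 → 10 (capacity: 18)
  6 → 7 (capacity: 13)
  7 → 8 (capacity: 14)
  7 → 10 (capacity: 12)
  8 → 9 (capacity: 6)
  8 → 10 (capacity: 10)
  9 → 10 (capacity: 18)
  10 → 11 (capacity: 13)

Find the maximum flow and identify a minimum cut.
Max flow = 11, Min cut edges: (0,1)

Maximum flow: 11
Minimum cut: (0,1)
Partition: S = [0], T = [1, 2, 3, 4, 5, 6, 7, 8, 9, 10, 11]

Max-flow min-cut theorem verified: both equal 11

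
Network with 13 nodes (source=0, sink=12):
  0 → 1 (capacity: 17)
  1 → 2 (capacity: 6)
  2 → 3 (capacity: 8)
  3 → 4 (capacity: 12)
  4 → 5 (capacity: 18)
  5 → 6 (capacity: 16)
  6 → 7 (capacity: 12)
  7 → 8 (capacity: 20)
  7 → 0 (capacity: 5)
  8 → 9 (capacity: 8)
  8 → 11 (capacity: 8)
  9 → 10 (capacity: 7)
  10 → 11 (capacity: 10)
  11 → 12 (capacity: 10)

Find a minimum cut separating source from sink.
Min cut value = 6, edges: (1,2)

Min cut value: 6
Partition: S = [0, 1], T = [2, 3, 4, 5, 6, 7, 8, 9, 10, 11, 12]
Cut edges: (1,2)

By max-flow min-cut theorem, max flow = min cut = 6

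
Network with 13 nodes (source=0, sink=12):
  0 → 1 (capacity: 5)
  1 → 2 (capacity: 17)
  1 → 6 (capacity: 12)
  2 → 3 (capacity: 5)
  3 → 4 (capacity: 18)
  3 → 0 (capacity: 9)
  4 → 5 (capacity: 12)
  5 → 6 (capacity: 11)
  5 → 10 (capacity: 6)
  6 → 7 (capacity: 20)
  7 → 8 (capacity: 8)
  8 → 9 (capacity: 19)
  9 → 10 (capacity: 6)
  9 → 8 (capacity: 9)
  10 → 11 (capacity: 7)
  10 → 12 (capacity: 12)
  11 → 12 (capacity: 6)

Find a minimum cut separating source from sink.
Min cut value = 5, edges: (0,1)

Min cut value: 5
Partition: S = [0], T = [1, 2, 3, 4, 5, 6, 7, 8, 9, 10, 11, 12]
Cut edges: (0,1)

By max-flow min-cut theorem, max flow = min cut = 5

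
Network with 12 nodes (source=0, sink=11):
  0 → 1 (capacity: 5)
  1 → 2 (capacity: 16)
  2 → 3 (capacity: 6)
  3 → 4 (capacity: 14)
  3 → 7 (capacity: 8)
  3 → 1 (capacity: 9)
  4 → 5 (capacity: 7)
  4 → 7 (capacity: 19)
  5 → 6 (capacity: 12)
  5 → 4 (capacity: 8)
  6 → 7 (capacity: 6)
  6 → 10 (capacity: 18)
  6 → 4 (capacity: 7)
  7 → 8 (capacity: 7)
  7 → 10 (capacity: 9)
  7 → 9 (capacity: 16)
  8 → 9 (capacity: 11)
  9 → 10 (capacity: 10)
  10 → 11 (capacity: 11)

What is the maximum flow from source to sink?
Maximum flow = 5

Max flow: 5

Flow assignment:
  0 → 1: 5/5
  1 → 2: 5/16
  2 → 3: 5/6
  3 → 7: 5/8
  7 → 10: 5/9
  10 → 11: 5/11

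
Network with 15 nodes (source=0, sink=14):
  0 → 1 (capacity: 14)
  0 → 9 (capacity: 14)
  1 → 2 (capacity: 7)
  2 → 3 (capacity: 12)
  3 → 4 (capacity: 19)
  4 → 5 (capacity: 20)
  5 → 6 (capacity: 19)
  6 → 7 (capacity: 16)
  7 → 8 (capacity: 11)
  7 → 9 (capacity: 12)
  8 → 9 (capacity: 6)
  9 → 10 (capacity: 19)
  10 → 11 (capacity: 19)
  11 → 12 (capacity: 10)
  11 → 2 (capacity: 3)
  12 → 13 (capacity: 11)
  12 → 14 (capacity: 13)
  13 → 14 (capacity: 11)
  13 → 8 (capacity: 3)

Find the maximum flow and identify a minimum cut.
Max flow = 10, Min cut edges: (11,12)

Maximum flow: 10
Minimum cut: (11,12)
Partition: S = [0, 1, 2, 3, 4, 5, 6, 7, 8, 9, 10, 11], T = [12, 13, 14]

Max-flow min-cut theorem verified: both equal 10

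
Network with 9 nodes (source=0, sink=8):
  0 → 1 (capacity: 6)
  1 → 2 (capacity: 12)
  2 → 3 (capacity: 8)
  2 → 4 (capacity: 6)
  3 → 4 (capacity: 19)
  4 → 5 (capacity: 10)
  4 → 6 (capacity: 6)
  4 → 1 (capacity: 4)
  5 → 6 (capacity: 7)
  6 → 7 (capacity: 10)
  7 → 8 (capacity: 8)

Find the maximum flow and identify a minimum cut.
Max flow = 6, Min cut edges: (0,1)

Maximum flow: 6
Minimum cut: (0,1)
Partition: S = [0], T = [1, 2, 3, 4, 5, 6, 7, 8]

Max-flow min-cut theorem verified: both equal 6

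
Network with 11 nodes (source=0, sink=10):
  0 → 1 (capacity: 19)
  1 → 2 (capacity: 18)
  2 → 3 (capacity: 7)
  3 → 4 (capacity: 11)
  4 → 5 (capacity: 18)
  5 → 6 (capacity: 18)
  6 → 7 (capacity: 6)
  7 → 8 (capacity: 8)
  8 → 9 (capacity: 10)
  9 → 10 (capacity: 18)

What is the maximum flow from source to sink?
Maximum flow = 6

Max flow: 6

Flow assignment:
  0 → 1: 6/19
  1 → 2: 6/18
  2 → 3: 6/7
  3 → 4: 6/11
  4 → 5: 6/18
  5 → 6: 6/18
  6 → 7: 6/6
  7 → 8: 6/8
  8 → 9: 6/10
  9 → 10: 6/18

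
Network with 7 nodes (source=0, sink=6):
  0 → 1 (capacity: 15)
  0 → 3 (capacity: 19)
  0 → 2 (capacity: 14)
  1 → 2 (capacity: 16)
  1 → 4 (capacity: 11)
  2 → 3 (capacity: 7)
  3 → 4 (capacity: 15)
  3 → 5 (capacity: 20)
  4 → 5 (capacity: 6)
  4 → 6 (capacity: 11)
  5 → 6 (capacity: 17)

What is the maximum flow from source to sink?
Maximum flow = 28

Max flow: 28

Flow assignment:
  0 → 1: 11/15
  0 → 3: 10/19
  0 → 2: 7/14
  1 → 4: 11/11
  2 → 3: 7/7
  3 → 4: 6/15
  3 → 5: 11/20
  4 → 5: 6/6
  4 → 6: 11/11
  5 → 6: 17/17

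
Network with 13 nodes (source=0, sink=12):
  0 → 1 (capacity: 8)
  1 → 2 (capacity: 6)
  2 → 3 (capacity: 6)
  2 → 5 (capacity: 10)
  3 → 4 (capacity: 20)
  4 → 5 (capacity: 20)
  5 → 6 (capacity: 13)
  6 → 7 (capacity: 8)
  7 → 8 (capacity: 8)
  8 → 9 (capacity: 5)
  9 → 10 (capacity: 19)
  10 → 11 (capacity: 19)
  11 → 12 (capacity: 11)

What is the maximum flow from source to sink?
Maximum flow = 5

Max flow: 5

Flow assignment:
  0 → 1: 5/8
  1 → 2: 5/6
  2 → 5: 5/10
  5 → 6: 5/13
  6 → 7: 5/8
  7 → 8: 5/8
  8 → 9: 5/5
  9 → 10: 5/19
  10 → 11: 5/19
  11 → 12: 5/11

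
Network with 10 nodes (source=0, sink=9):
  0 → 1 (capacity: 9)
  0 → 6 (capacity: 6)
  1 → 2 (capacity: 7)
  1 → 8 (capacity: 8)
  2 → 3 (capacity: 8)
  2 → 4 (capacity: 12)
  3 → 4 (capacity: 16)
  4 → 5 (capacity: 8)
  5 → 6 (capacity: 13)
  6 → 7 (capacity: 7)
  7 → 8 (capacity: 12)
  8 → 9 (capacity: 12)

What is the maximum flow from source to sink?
Maximum flow = 12

Max flow: 12

Flow assignment:
  0 → 1: 9/9
  0 → 6: 3/6
  1 → 2: 1/7
  1 → 8: 8/8
  2 → 4: 1/12
  4 → 5: 1/8
  5 → 6: 1/13
  6 → 7: 4/7
  7 → 8: 4/12
  8 → 9: 12/12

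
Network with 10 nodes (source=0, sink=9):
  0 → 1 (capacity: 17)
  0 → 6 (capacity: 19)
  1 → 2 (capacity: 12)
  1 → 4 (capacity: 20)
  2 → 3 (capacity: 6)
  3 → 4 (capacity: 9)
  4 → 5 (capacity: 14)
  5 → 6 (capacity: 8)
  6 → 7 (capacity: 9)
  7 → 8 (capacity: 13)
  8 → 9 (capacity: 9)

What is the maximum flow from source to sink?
Maximum flow = 9

Max flow: 9

Flow assignment:
  0 → 1: 8/17
  0 → 6: 1/19
  1 → 4: 8/20
  4 → 5: 8/14
  5 → 6: 8/8
  6 → 7: 9/9
  7 → 8: 9/13
  8 → 9: 9/9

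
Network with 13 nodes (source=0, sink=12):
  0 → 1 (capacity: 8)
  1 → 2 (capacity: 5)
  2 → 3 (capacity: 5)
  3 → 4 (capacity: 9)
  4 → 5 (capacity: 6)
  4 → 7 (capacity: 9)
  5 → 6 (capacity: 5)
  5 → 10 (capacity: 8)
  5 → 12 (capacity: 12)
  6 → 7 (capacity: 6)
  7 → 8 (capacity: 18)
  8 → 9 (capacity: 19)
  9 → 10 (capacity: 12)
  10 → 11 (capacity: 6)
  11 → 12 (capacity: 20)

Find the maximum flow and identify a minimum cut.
Max flow = 5, Min cut edges: (2,3)

Maximum flow: 5
Minimum cut: (2,3)
Partition: S = [0, 1, 2], T = [3, 4, 5, 6, 7, 8, 9, 10, 11, 12]

Max-flow min-cut theorem verified: both equal 5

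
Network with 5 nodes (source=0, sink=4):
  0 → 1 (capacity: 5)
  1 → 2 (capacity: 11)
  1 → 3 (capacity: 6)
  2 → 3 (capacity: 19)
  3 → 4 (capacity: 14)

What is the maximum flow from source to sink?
Maximum flow = 5

Max flow: 5

Flow assignment:
  0 → 1: 5/5
  1 → 3: 5/6
  3 → 4: 5/14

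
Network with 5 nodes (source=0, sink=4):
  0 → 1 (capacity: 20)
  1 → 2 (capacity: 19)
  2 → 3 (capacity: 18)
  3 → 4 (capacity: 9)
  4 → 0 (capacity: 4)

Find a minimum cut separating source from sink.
Min cut value = 9, edges: (3,4)

Min cut value: 9
Partition: S = [0, 1, 2, 3], T = [4]
Cut edges: (3,4)

By max-flow min-cut theorem, max flow = min cut = 9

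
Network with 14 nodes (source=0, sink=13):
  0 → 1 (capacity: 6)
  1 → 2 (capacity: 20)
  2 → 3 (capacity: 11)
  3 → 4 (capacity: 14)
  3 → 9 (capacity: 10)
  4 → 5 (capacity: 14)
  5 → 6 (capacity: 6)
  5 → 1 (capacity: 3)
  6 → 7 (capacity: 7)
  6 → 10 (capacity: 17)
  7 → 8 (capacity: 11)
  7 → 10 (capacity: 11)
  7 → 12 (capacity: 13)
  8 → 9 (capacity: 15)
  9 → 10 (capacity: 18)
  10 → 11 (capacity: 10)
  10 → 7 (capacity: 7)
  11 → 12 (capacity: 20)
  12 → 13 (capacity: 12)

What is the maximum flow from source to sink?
Maximum flow = 6

Max flow: 6

Flow assignment:
  0 → 1: 6/6
  1 → 2: 6/20
  2 → 3: 6/11
  3 → 9: 6/10
  7 → 12: 6/13
  9 → 10: 6/18
  10 → 7: 6/7
  12 → 13: 6/12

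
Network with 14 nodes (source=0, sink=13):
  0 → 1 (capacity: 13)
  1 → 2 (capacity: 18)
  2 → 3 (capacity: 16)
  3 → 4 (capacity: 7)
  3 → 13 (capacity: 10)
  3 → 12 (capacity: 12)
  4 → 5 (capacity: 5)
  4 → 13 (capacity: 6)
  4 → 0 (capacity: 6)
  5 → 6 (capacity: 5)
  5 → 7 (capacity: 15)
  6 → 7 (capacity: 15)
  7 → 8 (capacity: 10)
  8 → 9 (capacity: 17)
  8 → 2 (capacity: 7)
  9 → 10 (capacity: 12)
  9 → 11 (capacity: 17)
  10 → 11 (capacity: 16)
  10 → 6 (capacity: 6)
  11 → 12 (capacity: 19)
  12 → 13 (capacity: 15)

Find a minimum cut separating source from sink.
Min cut value = 13, edges: (0,1)

Min cut value: 13
Partition: S = [0], T = [1, 2, 3, 4, 5, 6, 7, 8, 9, 10, 11, 12, 13]
Cut edges: (0,1)

By max-flow min-cut theorem, max flow = min cut = 13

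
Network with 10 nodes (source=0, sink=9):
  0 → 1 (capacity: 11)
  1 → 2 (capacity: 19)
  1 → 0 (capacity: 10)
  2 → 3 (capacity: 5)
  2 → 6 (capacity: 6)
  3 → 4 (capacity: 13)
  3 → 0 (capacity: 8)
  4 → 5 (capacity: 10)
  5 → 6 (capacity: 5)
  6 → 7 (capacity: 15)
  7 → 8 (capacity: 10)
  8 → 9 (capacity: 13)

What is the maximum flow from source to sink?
Maximum flow = 10

Max flow: 10

Flow assignment:
  0 → 1: 10/11
  1 → 2: 10/19
  2 → 3: 5/5
  2 → 6: 5/6
  3 → 4: 5/13
  4 → 5: 5/10
  5 → 6: 5/5
  6 → 7: 10/15
  7 → 8: 10/10
  8 → 9: 10/13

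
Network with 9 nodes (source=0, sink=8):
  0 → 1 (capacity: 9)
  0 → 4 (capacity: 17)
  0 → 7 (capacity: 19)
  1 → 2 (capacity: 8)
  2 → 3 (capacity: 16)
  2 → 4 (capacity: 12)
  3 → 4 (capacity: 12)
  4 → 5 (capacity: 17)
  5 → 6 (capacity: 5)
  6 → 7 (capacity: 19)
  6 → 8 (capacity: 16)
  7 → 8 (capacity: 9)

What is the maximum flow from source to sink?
Maximum flow = 14

Max flow: 14

Flow assignment:
  0 → 1: 5/9
  0 → 7: 9/19
  1 → 2: 5/8
  2 → 4: 5/12
  4 → 5: 5/17
  5 → 6: 5/5
  6 → 8: 5/16
  7 → 8: 9/9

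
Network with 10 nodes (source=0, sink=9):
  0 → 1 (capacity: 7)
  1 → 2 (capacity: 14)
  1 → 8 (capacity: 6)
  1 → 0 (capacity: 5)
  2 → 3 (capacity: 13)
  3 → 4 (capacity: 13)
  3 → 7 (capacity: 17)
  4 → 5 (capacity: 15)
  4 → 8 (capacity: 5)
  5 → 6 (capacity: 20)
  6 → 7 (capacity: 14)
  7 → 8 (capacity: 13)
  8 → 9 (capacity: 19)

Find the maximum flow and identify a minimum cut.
Max flow = 7, Min cut edges: (0,1)

Maximum flow: 7
Minimum cut: (0,1)
Partition: S = [0], T = [1, 2, 3, 4, 5, 6, 7, 8, 9]

Max-flow min-cut theorem verified: both equal 7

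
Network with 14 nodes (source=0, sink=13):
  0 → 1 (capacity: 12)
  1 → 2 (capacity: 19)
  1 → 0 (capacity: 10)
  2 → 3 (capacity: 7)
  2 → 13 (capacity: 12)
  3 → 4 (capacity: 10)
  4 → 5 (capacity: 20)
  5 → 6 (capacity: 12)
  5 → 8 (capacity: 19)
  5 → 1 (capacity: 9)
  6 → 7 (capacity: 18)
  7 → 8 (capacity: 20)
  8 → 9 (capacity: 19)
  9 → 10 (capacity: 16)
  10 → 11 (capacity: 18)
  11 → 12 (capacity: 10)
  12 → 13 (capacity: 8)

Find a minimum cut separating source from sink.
Min cut value = 12, edges: (0,1)

Min cut value: 12
Partition: S = [0], T = [1, 2, 3, 4, 5, 6, 7, 8, 9, 10, 11, 12, 13]
Cut edges: (0,1)

By max-flow min-cut theorem, max flow = min cut = 12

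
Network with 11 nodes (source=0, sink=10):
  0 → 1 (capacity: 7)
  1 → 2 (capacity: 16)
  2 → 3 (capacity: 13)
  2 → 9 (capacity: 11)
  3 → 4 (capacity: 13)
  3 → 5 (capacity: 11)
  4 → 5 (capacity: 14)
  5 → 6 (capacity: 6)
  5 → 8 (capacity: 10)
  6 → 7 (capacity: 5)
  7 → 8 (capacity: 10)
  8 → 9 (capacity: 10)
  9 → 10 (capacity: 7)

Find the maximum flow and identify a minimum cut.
Max flow = 7, Min cut edges: (9,10)

Maximum flow: 7
Minimum cut: (9,10)
Partition: S = [0, 1, 2, 3, 4, 5, 6, 7, 8, 9], T = [10]

Max-flow min-cut theorem verified: both equal 7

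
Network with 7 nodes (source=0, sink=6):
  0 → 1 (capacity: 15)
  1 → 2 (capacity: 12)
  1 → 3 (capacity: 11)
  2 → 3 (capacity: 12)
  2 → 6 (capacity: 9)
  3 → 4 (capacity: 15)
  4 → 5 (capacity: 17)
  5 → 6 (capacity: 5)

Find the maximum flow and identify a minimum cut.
Max flow = 14, Min cut edges: (2,6), (5,6)

Maximum flow: 14
Minimum cut: (2,6), (5,6)
Partition: S = [0, 1, 2, 3, 4, 5], T = [6]

Max-flow min-cut theorem verified: both equal 14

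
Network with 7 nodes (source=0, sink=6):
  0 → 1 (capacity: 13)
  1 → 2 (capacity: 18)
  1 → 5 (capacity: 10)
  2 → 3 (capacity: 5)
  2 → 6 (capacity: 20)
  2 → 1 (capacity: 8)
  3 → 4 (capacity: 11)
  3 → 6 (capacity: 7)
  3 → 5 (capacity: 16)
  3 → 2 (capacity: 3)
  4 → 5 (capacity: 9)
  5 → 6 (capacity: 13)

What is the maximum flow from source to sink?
Maximum flow = 13

Max flow: 13

Flow assignment:
  0 → 1: 13/13
  1 → 2: 13/18
  2 → 6: 13/20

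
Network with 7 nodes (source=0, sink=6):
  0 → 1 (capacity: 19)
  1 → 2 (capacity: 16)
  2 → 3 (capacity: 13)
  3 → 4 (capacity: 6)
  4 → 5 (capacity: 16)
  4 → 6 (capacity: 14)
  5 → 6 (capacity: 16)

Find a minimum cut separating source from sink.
Min cut value = 6, edges: (3,4)

Min cut value: 6
Partition: S = [0, 1, 2, 3], T = [4, 5, 6]
Cut edges: (3,4)

By max-flow min-cut theorem, max flow = min cut = 6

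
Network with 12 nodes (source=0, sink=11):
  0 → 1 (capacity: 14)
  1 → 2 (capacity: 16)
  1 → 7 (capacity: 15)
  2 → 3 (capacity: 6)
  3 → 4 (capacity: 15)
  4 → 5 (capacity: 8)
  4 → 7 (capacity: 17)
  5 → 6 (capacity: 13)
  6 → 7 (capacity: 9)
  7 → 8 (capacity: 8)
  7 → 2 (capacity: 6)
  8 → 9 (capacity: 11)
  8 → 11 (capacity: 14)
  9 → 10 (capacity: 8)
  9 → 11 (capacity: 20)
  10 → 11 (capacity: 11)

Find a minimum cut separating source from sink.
Min cut value = 8, edges: (7,8)

Min cut value: 8
Partition: S = [0, 1, 2, 3, 4, 5, 6, 7], T = [8, 9, 10, 11]
Cut edges: (7,8)

By max-flow min-cut theorem, max flow = min cut = 8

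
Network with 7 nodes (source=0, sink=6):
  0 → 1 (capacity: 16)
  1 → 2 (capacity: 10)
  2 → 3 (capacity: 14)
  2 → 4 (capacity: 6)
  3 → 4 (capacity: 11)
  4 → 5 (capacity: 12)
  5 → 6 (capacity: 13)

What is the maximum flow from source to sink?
Maximum flow = 10

Max flow: 10

Flow assignment:
  0 → 1: 10/16
  1 → 2: 10/10
  2 → 3: 4/14
  2 → 4: 6/6
  3 → 4: 4/11
  4 → 5: 10/12
  5 → 6: 10/13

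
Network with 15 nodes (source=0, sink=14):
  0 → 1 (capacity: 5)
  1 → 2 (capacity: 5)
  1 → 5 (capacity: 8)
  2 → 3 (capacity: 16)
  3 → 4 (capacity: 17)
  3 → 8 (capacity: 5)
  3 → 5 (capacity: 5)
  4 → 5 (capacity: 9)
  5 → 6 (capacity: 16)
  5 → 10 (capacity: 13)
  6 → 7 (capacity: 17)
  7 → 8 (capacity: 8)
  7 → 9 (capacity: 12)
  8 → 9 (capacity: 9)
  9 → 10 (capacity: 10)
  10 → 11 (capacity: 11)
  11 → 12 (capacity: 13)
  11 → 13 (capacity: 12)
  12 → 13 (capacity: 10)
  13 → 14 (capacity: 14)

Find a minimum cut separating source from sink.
Min cut value = 5, edges: (0,1)

Min cut value: 5
Partition: S = [0], T = [1, 2, 3, 4, 5, 6, 7, 8, 9, 10, 11, 12, 13, 14]
Cut edges: (0,1)

By max-flow min-cut theorem, max flow = min cut = 5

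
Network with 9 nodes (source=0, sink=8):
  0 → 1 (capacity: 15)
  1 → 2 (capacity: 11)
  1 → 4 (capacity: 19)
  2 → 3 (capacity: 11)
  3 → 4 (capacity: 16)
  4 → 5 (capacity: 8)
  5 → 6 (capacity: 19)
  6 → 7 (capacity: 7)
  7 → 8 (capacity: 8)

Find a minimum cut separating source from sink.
Min cut value = 7, edges: (6,7)

Min cut value: 7
Partition: S = [0, 1, 2, 3, 4, 5, 6], T = [7, 8]
Cut edges: (6,7)

By max-flow min-cut theorem, max flow = min cut = 7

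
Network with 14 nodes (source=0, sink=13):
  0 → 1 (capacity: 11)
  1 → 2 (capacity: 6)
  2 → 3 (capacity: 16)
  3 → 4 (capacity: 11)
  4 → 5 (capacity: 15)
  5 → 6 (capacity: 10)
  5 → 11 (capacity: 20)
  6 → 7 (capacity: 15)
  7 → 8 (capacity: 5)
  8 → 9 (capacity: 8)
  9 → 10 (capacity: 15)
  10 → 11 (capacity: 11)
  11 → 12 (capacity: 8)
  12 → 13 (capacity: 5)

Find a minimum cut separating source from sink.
Min cut value = 5, edges: (12,13)

Min cut value: 5
Partition: S = [0, 1, 2, 3, 4, 5, 6, 7, 8, 9, 10, 11, 12], T = [13]
Cut edges: (12,13)

By max-flow min-cut theorem, max flow = min cut = 5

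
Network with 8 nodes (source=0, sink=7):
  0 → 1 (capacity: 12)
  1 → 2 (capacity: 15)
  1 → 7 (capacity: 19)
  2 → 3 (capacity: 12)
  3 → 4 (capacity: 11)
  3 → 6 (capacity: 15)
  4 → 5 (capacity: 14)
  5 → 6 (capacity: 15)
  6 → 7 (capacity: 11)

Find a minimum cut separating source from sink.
Min cut value = 12, edges: (0,1)

Min cut value: 12
Partition: S = [0], T = [1, 2, 3, 4, 5, 6, 7]
Cut edges: (0,1)

By max-flow min-cut theorem, max flow = min cut = 12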